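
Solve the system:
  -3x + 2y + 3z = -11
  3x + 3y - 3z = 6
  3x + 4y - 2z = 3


Using Cramer's rule. Expand each determinant along the first row.
D  = (-3)*[3*(-2) - (-3)*4] - 2*[3*(-2) - (-3)*3] + 3*[3*4 - 3*3]
  = (-3)*(6) - 2*(3) + 3*(3) = -15
Dx = (-11)*[3*(-2) - (-3)*4] - 2*[6*(-2) - (-3)*3] + 3*[6*4 - 3*3]
  = (-11)*(6) - 2*(-3) + 3*(15) = -15
Dy = (-3)*[6*(-2) - (-3)*3] - (-11)*[3*(-2) - (-3)*3] + 3*[3*3 - 6*3]
  = (-3)*(-3) - (-11)*(3) + 3*(-9) = 15
Dz = (-3)*[3*3 - 6*4] - 2*[3*3 - 6*3] + (-11)*[3*4 - 3*3]
  = (-3)*(-15) - 2*(-9) + (-11)*(3) = 30
x = Dx/D = -15/-15 = 1, y = Dy/D = 15/-15 = -1, z = Dz/D = 30/-15 = -2
Check eq1: (-3)(1) + (2)(-1) + (3)(-2) = -11 = -11 ✓
Check eq2: (3)(1) + (3)(-1) + (-3)(-2) = 6 = 6 ✓
Check eq3: (3)(1) + (4)(-1) + (-2)(-2) = 3 = 3 ✓

x = 1, y = -1, z = -2


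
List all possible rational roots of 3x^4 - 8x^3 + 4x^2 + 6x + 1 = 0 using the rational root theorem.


Rational root theorem: possible roots are ±p/q where:
  p divides the constant term (1): p ∈ {1}
  q divides the leading coefficient (3): q ∈ {1, 3}

All possible rational roots: -1, -1/3, 1/3, 1

-1, -1/3, 1/3, 1


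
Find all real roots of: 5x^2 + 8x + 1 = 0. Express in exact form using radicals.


Using the quadratic formula: x = (-b ± sqrt(b^2 - 4ac)) / (2a)
Here a = 5, b = 8, c = 1
Discriminant = b^2 - 4ac = 8^2 - 4(5)(1) = 64 - 20 = 44
Since discriminant = 44 > 0, there are two real roots.
x = (-8 ± 2*sqrt(11)) / 10
Simplifying: x = (-4 ± sqrt(11)) / 5
Numerically: x ≈ -0.1367 or x ≈ -1.4633

x = (-4 + sqrt(11)) / 5 or x = (-4 - sqrt(11)) / 5


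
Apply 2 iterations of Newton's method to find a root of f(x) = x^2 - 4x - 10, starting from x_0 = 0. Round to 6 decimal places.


Newton's method: x_(n+1) = x_n - f(x_n)/f'(x_n)
f(x) = x^2 - 4x - 10
f'(x) = 2x - 4

Iteration 1:
  f(0.000000) = -10.000000
  f'(0.000000) = -4.000000
  x_1 = 0.000000 - (-10.000000)/(-4.000000) = -2.500000

Iteration 2:
  f(-2.500000) = 6.250000
  f'(-2.500000) = -9.000000
  x_2 = -2.500000 - (6.250000)/(-9.000000) = -1.805556

x_2 = -1.805556


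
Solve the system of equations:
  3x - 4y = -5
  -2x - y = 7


Using Cramer's rule:
Determinant D = (3)(-1) - (-2)(-4) = -3 - 8 = -11
Dx = (-5)(-1) - (7)(-4) = 5 + 28 = 33
Dy = (3)(7) - (-2)(-5) = 21 - 10 = 11
x = Dx/D = 33/-11 = -3
y = Dy/D = 11/-11 = -1

x = -3, y = -1


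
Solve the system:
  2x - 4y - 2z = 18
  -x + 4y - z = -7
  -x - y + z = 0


Using Cramer's rule. Expand each determinant along the first row.
D  = 2*[4*1 - (-1)*(-1)] - (-4)*[(-1)*1 - (-1)*(-1)] + (-2)*[(-1)*(-1) - 4*(-1)]
  = 2*(3) - (-4)*(-2) + (-2)*(5) = -12
Dx = 18*[4*1 - (-1)*(-1)] - (-4)*[(-7)*1 - (-1)*0] + (-2)*[(-7)*(-1) - 4*0]
  = 18*(3) - (-4)*(-7) + (-2)*(7) = 12
Dy = 2*[(-7)*1 - (-1)*0] - 18*[(-1)*1 - (-1)*(-1)] + (-2)*[(-1)*0 - (-7)*(-1)]
  = 2*(-7) - 18*(-2) + (-2)*(-7) = 36
Dz = 2*[4*0 - (-7)*(-1)] - (-4)*[(-1)*0 - (-7)*(-1)] + 18*[(-1)*(-1) - 4*(-1)]
  = 2*(-7) - (-4)*(-7) + 18*(5) = 48
x = Dx/D = 12/-12 = -1, y = Dy/D = 36/-12 = -3, z = Dz/D = 48/-12 = -4
Check eq1: (2)(-1) + (-4)(-3) + (-2)(-4) = 18 = 18 ✓
Check eq2: (-1)(-1) + (4)(-3) + (-1)(-4) = -7 = -7 ✓
Check eq3: (-1)(-1) + (-1)(-3) + (1)(-4) = 0 = 0 ✓

x = -1, y = -3, z = -4


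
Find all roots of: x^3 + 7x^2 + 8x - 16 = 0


Let p(x) = x^3 + 7x^2 + 8x - 16. By the rational root theorem (leading coefficient 1), any rational root is an integer divisor of 16: try ±1, ±2, ... in turn.
Test x = 1: value = 0 ✓, so (x - 1) is a factor.
Synthetic division by (x - 1): bring down 1; 1(1) + 7 = 8; 8(1) + 8 = 16; 16(1) - 16 = 0 → quotient x^2 + 8x + 16, remainder 0.
Solve the quadratic x^2 + 8x + 16 = 0: discriminant = 8^2 - 4(1)(16) = 64 - 64 = 0.
Discriminant = 0, so a double root: x = -8/2 = -4.
Collecting all roots found:

x = -4 (multiplicity 2), x = 1


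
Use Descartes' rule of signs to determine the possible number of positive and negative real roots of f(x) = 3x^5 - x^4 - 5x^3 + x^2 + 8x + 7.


Descartes' rule of signs:

For positive roots, count sign changes in f(x) = 3x^5 - x^4 - 5x^3 + x^2 + 8x + 7:
Signs of coefficients: +, -, -, +, +, +
Number of sign changes: 2
Possible positive real roots: 2, 0

For negative roots, examine f(-x) = -3x^5 - x^4 + 5x^3 + x^2 - 8x + 7:
Signs of coefficients: -, -, +, +, -, +
Number of sign changes: 3
Possible negative real roots: 3, 1

Positive roots: 2 or 0; Negative roots: 3 or 1


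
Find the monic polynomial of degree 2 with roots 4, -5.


A monic polynomial with roots 4, -5 is:
p(x) = (x - 4)(x + 5)
After multiplying by (x - 4): x - 4
After multiplying by (x + 5): x^2 + x - 20

x^2 + x - 20


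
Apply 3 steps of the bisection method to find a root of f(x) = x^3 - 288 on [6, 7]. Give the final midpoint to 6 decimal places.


f(x) = x^3 - 288
f(6) = -72 < 0
f(7) = 55 > 0

Step 1: midpoint = (6.000000 + 7.000000)/2 = 6.500000
  f(6.500000) = -13.375000
  f(mid) < 0, so root is in [6.500000, 7.000000]

Step 2: midpoint = (6.500000 + 7.000000)/2 = 6.750000
  f(6.750000) = 19.546875
  f(mid) > 0, so root is in [6.500000, 6.750000]

Step 3: midpoint = (6.500000 + 6.750000)/2 = 6.625000
  f(6.625000) = 2.775391
  f(mid) > 0, so root is in [6.500000, 6.625000]

midpoint = 6.625000


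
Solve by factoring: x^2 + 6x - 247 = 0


We need two numbers that multiply to -247 and add to 6.
Those numbers are -13 and 19 (since (-13) * 19 = -247 and (-13) + 19 = 6).
So x^2 + 6x - 247 = (x - 13)(x + 19) = 0
Setting each factor to zero: x = 13 or x = -19

x = -19, x = 13


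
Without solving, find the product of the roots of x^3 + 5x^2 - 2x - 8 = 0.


By Vieta's formulas for x^3 + bx^2 + cx + d = 0:
  r1 + r2 + r3 = -b/a = -5
  r1*r2 + r1*r3 + r2*r3 = c/a = -2
  r1*r2*r3 = -d/a = 8


Product = 8


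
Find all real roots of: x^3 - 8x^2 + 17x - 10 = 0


Let p(x) = x^3 - 8x^2 + 17x - 10. By the rational root theorem (leading coefficient 1), any rational root is an integer divisor of 10: try ±1, ±2, ... in turn.
Test x = 1: value = 0 ✓, so (x - 1) is a factor.
Synthetic division by (x - 1): bring down 1; 1(1) - 8 = -7; (-7)(1) + 17 = 10; 10(1) - 10 = 0 → quotient x^2 - 7x + 10, remainder 0.
Solve the quadratic x^2 - 7x + 10 = 0: discriminant = (-7)^2 - 4(1)(10) = 49 - 40 = 9.
sqrt(9) = 3, so x = (7 ± 3)/2: x = 5 or x = 2.

x = 1, x = 2, x = 5


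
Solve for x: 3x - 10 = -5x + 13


Starting with: 3x - 10 = -5x + 13
Move all x terms to left: (3 + 5)x = 13 + 10
Simplify: 8x = 23
Divide both sides by 8: x = 23/8

x = 23/8


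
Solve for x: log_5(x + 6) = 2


Convert to exponential form: x + 6 = 5^2 = 25
x = 25 - 6 = 19
Check: log_5(19 + 6) = log_5(25) = log_5(25) = 2 ✓

x = 19


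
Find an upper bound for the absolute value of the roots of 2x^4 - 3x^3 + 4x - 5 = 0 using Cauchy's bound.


Cauchy's bound: all roots r satisfy |r| <= 1 + max(|a_i/a_n|) for i = 0,...,n-1
where a_n is the leading coefficient.

Coefficients: [2, -3, 0, 4, -5]
Leading coefficient a_n = 2
Ratios |a_i/a_n|: 3/2, 0, 2, 5/2
Maximum ratio: 5/2
Cauchy's bound: |r| <= 1 + 5/2 = 7/2

Upper bound = 7/2


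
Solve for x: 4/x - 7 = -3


Subtract -7 from both sides: 4/x = 4
Multiply both sides by x: 4 = 4 * x
Divide by 4: x = 1

x = 1


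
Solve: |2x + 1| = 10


An absolute value equation |expr| = 10 gives two cases:
Case 1: 2x + 1 = 10
  2x = 9, so x = 9/2
Case 2: 2x + 1 = -10
  2x = -11, so x = -11/2

x = -11/2, x = 9/2


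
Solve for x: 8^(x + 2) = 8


Express both sides with the same base.
8 = 8^1
Since the bases match, equate exponents: x + 2 = 1
So x = 1 - (2) = -1

x = -1


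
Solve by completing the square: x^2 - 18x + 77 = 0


Start: x^2 - 18x + 77 = 0
Move constant: x^2 - 18x = -77
Half of -18 is -9, squared is 81
Add 81 to both sides: x^2 - 18x + 81 = 4
(x - 9)^2 = 4
x - 9 = ±2
x = 9 + 2 = 11 or x = 9 - 2 = 7

x = 7, x = 11


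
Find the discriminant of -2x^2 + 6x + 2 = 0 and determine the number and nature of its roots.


For ax^2 + bx + c = 0, discriminant D = b^2 - 4ac
Here a = -2, b = 6, c = 2
D = (6)^2 - 4(-2)(2) = 36 + 16 = 52

D = 52 > 0 but not a perfect square
The equation has 2 distinct real irrational roots.

Discriminant = 52, 2 distinct real irrational roots


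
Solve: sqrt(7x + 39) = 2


Square both sides: 7x + 39 = 2^2 = 4
7x = 4 - 39 = -35
x = -5
Check: sqrt(7*(-5) + 39) = sqrt(4) = 2 ✓

x = -5


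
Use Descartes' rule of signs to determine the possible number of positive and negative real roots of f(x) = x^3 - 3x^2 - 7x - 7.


Descartes' rule of signs:

For positive roots, count sign changes in f(x) = x^3 - 3x^2 - 7x - 7:
Signs of coefficients: +, -, -, -
Number of sign changes: 1
Possible positive real roots: 1

For negative roots, examine f(-x) = -x^3 - 3x^2 + 7x - 7:
Signs of coefficients: -, -, +, -
Number of sign changes: 2
Possible negative real roots: 2, 0

Positive roots: 1; Negative roots: 2 or 0


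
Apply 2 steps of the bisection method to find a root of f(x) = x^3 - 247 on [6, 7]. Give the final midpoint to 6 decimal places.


f(x) = x^3 - 247
f(6) = -31 < 0
f(7) = 96 > 0

Step 1: midpoint = (6.000000 + 7.000000)/2 = 6.500000
  f(6.500000) = 27.625000
  f(mid) > 0, so root is in [6.000000, 6.500000]

Step 2: midpoint = (6.000000 + 6.500000)/2 = 6.250000
  f(6.250000) = -2.859375
  f(mid) < 0, so root is in [6.250000, 6.500000]

midpoint = 6.250000


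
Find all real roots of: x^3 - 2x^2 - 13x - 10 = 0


Let p(x) = x^3 - 2x^2 - 13x - 10. By the rational root theorem (leading coefficient 1), any rational root is an integer divisor of 10: try ±1, ±2, ... in turn.
Test x = 1: value = -24 ≠ 0.
Test x = -1: value = 0 ✓, so (x + 1) is a factor.
Synthetic division by (x + 1): bring down 1; 1(-1) - 2 = -3; (-3)(-1) - 13 = -10; (-10)(-1) - 10 = 0 → quotient x^2 - 3x - 10, remainder 0.
Solve the quadratic x^2 - 3x - 10 = 0: discriminant = (-3)^2 - 4(1)(-10) = 9 + 40 = 49.
sqrt(49) = 7, so x = (3 ± 7)/2: x = 5 or x = -2.

x = -2, x = -1, x = 5


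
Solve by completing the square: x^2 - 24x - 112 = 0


Start: x^2 - 24x - 112 = 0
Move constant: x^2 - 24x = 112
Half of -24 is -12, squared is 144
Add 144 to both sides: x^2 - 24x + 144 = 256
(x - 12)^2 = 256
x - 12 = ±16
x = 12 + 16 = 28 or x = 12 - 16 = -4

x = -4, x = 28


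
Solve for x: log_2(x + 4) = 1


Convert to exponential form: x + 4 = 2^1 = 2
x = 2 - 4 = -2
Check: log_2(-2 + 4) = log_2(2) = log_2(2) = 1 ✓

x = -2


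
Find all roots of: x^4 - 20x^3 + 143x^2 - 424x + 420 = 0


Let p(x) = x^4 - 20x^3 + 143x^2 - 424x + 420. By the rational root theorem (leading coefficient 1), any rational root is an integer divisor of 420: try ±1, ±2, ... in turn.
Test x = 1: value = 120 ≠ 0.
Test x = -1: value = 1008 ≠ 0.
Test x = 2: value = 0 ✓, so (x - 2) is a factor.
Synthetic division by (x - 2): bring down 1; 1(2) - 20 = -18; (-18)(2) + 143 = 107; 107(2) - 424 = -210; (-210)(2) + 420 = 0 → quotient x^3 - 18x^2 + 107x - 210, remainder 0.
Continue with the quotient x^3 - 18x^2 + 107x - 210 (candidates must divide 210; re-test x = 2 first in case it repeats).
Test x = 2: value = -60 ≠ 0.
Test x = -2: value = -504 ≠ 0.
Test x = 3: value = -24 ≠ 0.
Test x = -3: value = -720 ≠ 0.
Test x = 5: value = 0 ✓, so (x - 5) is a factor.
Synthetic division by (x - 5): bring down 1; 1(5) - 18 = -13; (-13)(5) + 107 = 42; 42(5) - 210 = 0 → quotient x^2 - 13x + 42, remainder 0.
Solve the quadratic x^2 - 13x + 42 = 0: discriminant = (-13)^2 - 4(1)(42) = 169 - 168 = 1.
sqrt(1) = 1, so x = (13 ± 1)/2: x = 7 or x = 6.
Collecting all roots found:

x = 2, x = 5, x = 6, x = 7


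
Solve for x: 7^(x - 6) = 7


Express both sides with the same base.
7 = 7^1
Since the bases match, equate exponents: x - 6 = 1
So x = 1 - (-6) = 7

x = 7


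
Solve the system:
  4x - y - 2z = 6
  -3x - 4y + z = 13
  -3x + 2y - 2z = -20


Using Cramer's rule. Expand each determinant along the first row.
D  = 4*[(-4)*(-2) - 1*2] - (-1)*[(-3)*(-2) - 1*(-3)] + (-2)*[(-3)*2 - (-4)*(-3)]
  = 4*(6) - (-1)*(9) + (-2)*(-18) = 69
Dx = 6*[(-4)*(-2) - 1*2] - (-1)*[13*(-2) - 1*(-20)] + (-2)*[13*2 - (-4)*(-20)]
  = 6*(6) - (-1)*(-6) + (-2)*(-54) = 138
Dy = 4*[13*(-2) - 1*(-20)] - 6*[(-3)*(-2) - 1*(-3)] + (-2)*[(-3)*(-20) - 13*(-3)]
  = 4*(-6) - 6*(9) + (-2)*(99) = -276
Dz = 4*[(-4)*(-20) - 13*2] - (-1)*[(-3)*(-20) - 13*(-3)] + 6*[(-3)*2 - (-4)*(-3)]
  = 4*(54) - (-1)*(99) + 6*(-18) = 207
x = Dx/D = 138/69 = 2, y = Dy/D = -276/69 = -4, z = Dz/D = 207/69 = 3
Check eq1: (4)(2) + (-1)(-4) + (-2)(3) = 6 = 6 ✓
Check eq2: (-3)(2) + (-4)(-4) + (1)(3) = 13 = 13 ✓
Check eq3: (-3)(2) + (2)(-4) + (-2)(3) = -20 = -20 ✓

x = 2, y = -4, z = 3


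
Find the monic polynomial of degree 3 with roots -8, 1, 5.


A monic polynomial with roots -8, 1, 5 is:
p(x) = (x + 8)(x - 1)(x - 5)
After multiplying by (x + 8): x + 8
After multiplying by (x - 1): x^2 + 7x - 8
After multiplying by (x - 5): x^3 + 2x^2 - 43x + 40

x^3 + 2x^2 - 43x + 40


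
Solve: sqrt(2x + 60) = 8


Square both sides: 2x + 60 = 8^2 = 64
2x = 64 - 60 = 4
x = 2
Check: sqrt(2*2 + 60) = sqrt(64) = 8 ✓

x = 2


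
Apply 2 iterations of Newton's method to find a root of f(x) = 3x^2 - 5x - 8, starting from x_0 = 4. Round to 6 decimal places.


Newton's method: x_(n+1) = x_n - f(x_n)/f'(x_n)
f(x) = 3x^2 - 5x - 8
f'(x) = 6x - 5

Iteration 1:
  f(4.000000) = 20.000000
  f'(4.000000) = 19.000000
  x_1 = 4.000000 - (20.000000)/(19.000000) = 2.947368

Iteration 2:
  f(2.947368) = 3.324100
  f'(2.947368) = 12.684211
  x_2 = 2.947368 - (3.324100)/(12.684211) = 2.685302

x_2 = 2.685302


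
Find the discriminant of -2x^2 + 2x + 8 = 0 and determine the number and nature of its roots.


For ax^2 + bx + c = 0, discriminant D = b^2 - 4ac
Here a = -2, b = 2, c = 8
D = (2)^2 - 4(-2)(8) = 4 + 64 = 68

D = 68 > 0 but not a perfect square
The equation has 2 distinct real irrational roots.

Discriminant = 68, 2 distinct real irrational roots


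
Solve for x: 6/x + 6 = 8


Subtract 6 from both sides: 6/x = 2
Multiply both sides by x: 6 = 2 * x
Divide by 2: x = 3

x = 3


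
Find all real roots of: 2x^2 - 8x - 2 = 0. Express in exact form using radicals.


Using the quadratic formula: x = (-b ± sqrt(b^2 - 4ac)) / (2a)
Here a = 2, b = -8, c = -2
Discriminant = b^2 - 4ac = (-8)^2 - 4(2)(-2) = 64 + 16 = 80
Since discriminant = 80 > 0, there are two real roots.
x = (8 ± 4*sqrt(5)) / 4
Simplifying: x = 2 ± sqrt(5)
Numerically: x ≈ 4.2361 or x ≈ -0.2361

x = 2 + sqrt(5) or x = 2 - sqrt(5)


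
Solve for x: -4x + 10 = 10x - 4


Starting with: -4x + 10 = 10x - 4
Move all x terms to left: (-4 - 10)x = -4 - 10
Simplify: -14x = -14
Divide both sides by -14: x = 1

x = 1


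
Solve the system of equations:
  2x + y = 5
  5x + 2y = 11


Using Cramer's rule:
Determinant D = (2)(2) - (5)(1) = 4 - 5 = -1
Dx = (5)(2) - (11)(1) = 10 - 11 = -1
Dy = (2)(11) - (5)(5) = 22 - 25 = -3
x = Dx/D = -1/-1 = 1
y = Dy/D = -3/-1 = 3

x = 1, y = 3


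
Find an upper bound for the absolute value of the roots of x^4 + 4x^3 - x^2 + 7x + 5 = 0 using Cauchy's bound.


Cauchy's bound: all roots r satisfy |r| <= 1 + max(|a_i/a_n|) for i = 0,...,n-1
where a_n is the leading coefficient.

Coefficients: [1, 4, -1, 7, 5]
Leading coefficient a_n = 1
Ratios |a_i/a_n|: 4, 1, 7, 5
Maximum ratio: 7
Cauchy's bound: |r| <= 1 + 7 = 8

Upper bound = 8


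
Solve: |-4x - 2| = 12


An absolute value equation |expr| = 12 gives two cases:
Case 1: -4x - 2 = 12
  -4x = 14, so x = -7/2
Case 2: -4x - 2 = -12
  -4x = -10, so x = 5/2

x = -7/2, x = 5/2


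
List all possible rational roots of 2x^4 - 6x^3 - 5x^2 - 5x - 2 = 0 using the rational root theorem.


Rational root theorem: possible roots are ±p/q where:
  p divides the constant term (-2): p ∈ {1, 2}
  q divides the leading coefficient (2): q ∈ {1, 2}

All possible rational roots: -2, -1, -1/2, 1/2, 1, 2

-2, -1, -1/2, 1/2, 1, 2


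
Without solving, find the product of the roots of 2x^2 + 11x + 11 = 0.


By Vieta's formulas for ax^2 + bx + c = 0:
  Sum of roots = -b/a
  Product of roots = c/a

Here a = 2, b = 11, c = 11
Sum = -(11)/2 = -11/2
Product = 11/2 = 11/2

Product = 11/2


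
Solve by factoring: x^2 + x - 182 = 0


We need two numbers that multiply to -182 and add to 1.
Those numbers are 14 and -13 (since 14 * (-13) = -182 and 14 + (-13) = 1).
So x^2 + x - 182 = (x + 14)(x - 13) = 0
Setting each factor to zero: x = -14 or x = 13

x = -14, x = 13


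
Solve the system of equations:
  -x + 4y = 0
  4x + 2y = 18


Using Cramer's rule:
Determinant D = (-1)(2) - (4)(4) = -2 - 16 = -18
Dx = (0)(2) - (18)(4) = 0 - 72 = -72
Dy = (-1)(18) - (4)(0) = -18 - 0 = -18
x = Dx/D = -72/-18 = 4
y = Dy/D = -18/-18 = 1

x = 4, y = 1


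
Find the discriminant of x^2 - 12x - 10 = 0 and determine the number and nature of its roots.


For ax^2 + bx + c = 0, discriminant D = b^2 - 4ac
Here a = 1, b = -12, c = -10
D = (-12)^2 - 4(1)(-10) = 144 + 40 = 184

D = 184 > 0 but not a perfect square
The equation has 2 distinct real irrational roots.

Discriminant = 184, 2 distinct real irrational roots


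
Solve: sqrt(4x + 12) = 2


Square both sides: 4x + 12 = 2^2 = 4
4x = 4 - 12 = -8
x = -2
Check: sqrt(4*(-2) + 12) = sqrt(4) = 2 ✓

x = -2


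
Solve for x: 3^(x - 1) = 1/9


Express both sides with the same base.
1/9 = 3^(-2)
Since the bases match, equate exponents: x - 1 = -2
So x = -2 - (-1) = -1

x = -1


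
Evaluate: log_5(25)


We need the exponent such that 5^? = 25
5^2 = 25
Therefore log_5(25) = 2

2


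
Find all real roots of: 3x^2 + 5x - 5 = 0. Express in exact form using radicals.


Using the quadratic formula: x = (-b ± sqrt(b^2 - 4ac)) / (2a)
Here a = 3, b = 5, c = -5
Discriminant = b^2 - 4ac = 5^2 - 4(3)(-5) = 25 + 60 = 85
Since discriminant = 85 > 0, there are two real roots.
x = (-5 ± sqrt(85)) / 6
Numerically: x ≈ 0.7033 or x ≈ -2.3699

x = (-5 + sqrt(85)) / 6 or x = (-5 - sqrt(85)) / 6


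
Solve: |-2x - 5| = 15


An absolute value equation |expr| = 15 gives two cases:
Case 1: -2x - 5 = 15
  -2x = 20, so x = -10
Case 2: -2x - 5 = -15
  -2x = -10, so x = 5

x = -10, x = 5


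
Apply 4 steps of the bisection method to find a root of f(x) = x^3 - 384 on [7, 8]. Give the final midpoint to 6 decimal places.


f(x) = x^3 - 384
f(7) = -41 < 0
f(8) = 128 > 0

Step 1: midpoint = (7.000000 + 8.000000)/2 = 7.500000
  f(7.500000) = 37.875000
  f(mid) > 0, so root is in [7.000000, 7.500000]

Step 2: midpoint = (7.000000 + 7.500000)/2 = 7.250000
  f(7.250000) = -2.921875
  f(mid) < 0, so root is in [7.250000, 7.500000]

Step 3: midpoint = (7.250000 + 7.500000)/2 = 7.375000
  f(7.375000) = 17.130859
  f(mid) > 0, so root is in [7.250000, 7.375000]

Step 4: midpoint = (7.250000 + 7.375000)/2 = 7.312500
  f(7.312500) = 7.018799
  f(mid) > 0, so root is in [7.250000, 7.312500]

midpoint = 7.312500


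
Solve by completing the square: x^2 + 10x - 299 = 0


Start: x^2 + 10x - 299 = 0
Move constant: x^2 + 10x = 299
Half of 10 is 5, squared is 25
Add 25 to both sides: x^2 + 10x + 25 = 324
(x + 5)^2 = 324
x + 5 = ±18
x = -5 + 18 = 13 or x = -5 - 18 = -23

x = -23, x = 13


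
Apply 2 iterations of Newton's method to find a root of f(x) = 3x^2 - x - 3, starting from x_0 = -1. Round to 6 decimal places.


Newton's method: x_(n+1) = x_n - f(x_n)/f'(x_n)
f(x) = 3x^2 - x - 3
f'(x) = 6x - 1

Iteration 1:
  f(-1.000000) = 1.000000
  f'(-1.000000) = -7.000000
  x_1 = -1.000000 - (1.000000)/(-7.000000) = -0.857143

Iteration 2:
  f(-0.857143) = 0.061224
  f'(-0.857143) = -6.142857
  x_2 = -0.857143 - (0.061224)/(-6.142857) = -0.847176

x_2 = -0.847176


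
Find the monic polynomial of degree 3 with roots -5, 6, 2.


A monic polynomial with roots -5, 6, 2 is:
p(x) = (x + 5)(x - 6)(x - 2)
After multiplying by (x + 5): x + 5
After multiplying by (x - 6): x^2 - x - 30
After multiplying by (x - 2): x^3 - 3x^2 - 28x + 60

x^3 - 3x^2 - 28x + 60


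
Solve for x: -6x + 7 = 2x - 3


Starting with: -6x + 7 = 2x - 3
Move all x terms to left: (-6 - 2)x = -3 - 7
Simplify: -8x = -10
Divide both sides by -8: x = 5/4

x = 5/4


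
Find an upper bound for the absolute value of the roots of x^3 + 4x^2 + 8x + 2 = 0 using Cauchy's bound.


Cauchy's bound: all roots r satisfy |r| <= 1 + max(|a_i/a_n|) for i = 0,...,n-1
where a_n is the leading coefficient.

Coefficients: [1, 4, 8, 2]
Leading coefficient a_n = 1
Ratios |a_i/a_n|: 4, 8, 2
Maximum ratio: 8
Cauchy's bound: |r| <= 1 + 8 = 9

Upper bound = 9


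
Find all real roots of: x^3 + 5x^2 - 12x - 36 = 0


Let p(x) = x^3 + 5x^2 - 12x - 36. By the rational root theorem (leading coefficient 1), any rational root is an integer divisor of 36: try ±1, ±2, ... in turn.
Test x = 1: value = -42 ≠ 0.
Test x = -1: value = -20 ≠ 0.
Test x = 2: value = -32 ≠ 0.
Test x = -2: value = 0 ✓, so (x + 2) is a factor.
Synthetic division by (x + 2): bring down 1; 1(-2) + 5 = 3; 3(-2) - 12 = -18; (-18)(-2) - 36 = 0 → quotient x^2 + 3x - 18, remainder 0.
Solve the quadratic x^2 + 3x - 18 = 0: discriminant = 3^2 - 4(1)(-18) = 9 + 72 = 81.
sqrt(81) = 9, so x = (-3 ± 9)/2: x = 3 or x = -6.

x = -6, x = -2, x = 3


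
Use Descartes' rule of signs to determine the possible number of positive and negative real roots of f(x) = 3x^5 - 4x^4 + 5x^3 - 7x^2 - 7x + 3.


Descartes' rule of signs:

For positive roots, count sign changes in f(x) = 3x^5 - 4x^4 + 5x^3 - 7x^2 - 7x + 3:
Signs of coefficients: +, -, +, -, -, +
Number of sign changes: 4
Possible positive real roots: 4, 2, 0

For negative roots, examine f(-x) = -3x^5 - 4x^4 - 5x^3 - 7x^2 + 7x + 3:
Signs of coefficients: -, -, -, -, +, +
Number of sign changes: 1
Possible negative real roots: 1

Positive roots: 4 or 2 or 0; Negative roots: 1


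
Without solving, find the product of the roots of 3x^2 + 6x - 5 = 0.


By Vieta's formulas for ax^2 + bx + c = 0:
  Sum of roots = -b/a
  Product of roots = c/a

Here a = 3, b = 6, c = -5
Sum = -(6)/3 = -2
Product = -5/3 = -5/3

Product = -5/3


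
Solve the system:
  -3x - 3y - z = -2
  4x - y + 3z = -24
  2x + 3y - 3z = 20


Using Cramer's rule. Expand each determinant along the first row.
D  = (-3)*[(-1)*(-3) - 3*3] - (-3)*[4*(-3) - 3*2] + (-1)*[4*3 - (-1)*2]
  = (-3)*(-6) - (-3)*(-18) + (-1)*(14) = -50
Dx = (-2)*[(-1)*(-3) - 3*3] - (-3)*[(-24)*(-3) - 3*20] + (-1)*[(-24)*3 - (-1)*20]
  = (-2)*(-6) - (-3)*(12) + (-1)*(-52) = 100
Dy = (-3)*[(-24)*(-3) - 3*20] - (-2)*[4*(-3) - 3*2] + (-1)*[4*20 - (-24)*2]
  = (-3)*(12) - (-2)*(-18) + (-1)*(128) = -200
Dz = (-3)*[(-1)*20 - (-24)*3] - (-3)*[4*20 - (-24)*2] + (-2)*[4*3 - (-1)*2]
  = (-3)*(52) - (-3)*(128) + (-2)*(14) = 200
x = Dx/D = 100/-50 = -2, y = Dy/D = -200/-50 = 4, z = Dz/D = 200/-50 = -4
Check eq1: (-3)(-2) + (-3)(4) + (-1)(-4) = -2 = -2 ✓
Check eq2: (4)(-2) + (-1)(4) + (3)(-4) = -24 = -24 ✓
Check eq3: (2)(-2) + (3)(4) + (-3)(-4) = 20 = 20 ✓

x = -2, y = 4, z = -4


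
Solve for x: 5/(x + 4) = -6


Multiply both sides by (x + 4): 5 = -6(x + 4)
Distribute: 5 = -6x - 24
-6x = 5 + 24 = 29
x = -29/6

x = -29/6


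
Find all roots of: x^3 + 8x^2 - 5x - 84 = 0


Let p(x) = x^3 + 8x^2 - 5x - 84. By the rational root theorem (leading coefficient 1), any rational root is an integer divisor of 84: try ±1, ±2, ... in turn.
Test x = 1: value = -80 ≠ 0.
Test x = -1: value = -72 ≠ 0.
Test x = 2: value = -54 ≠ 0.
Test x = -2: value = -50 ≠ 0.
Test x = 3: value = 0 ✓, so (x - 3) is a factor.
Synthetic division by (x - 3): bring down 1; 1(3) + 8 = 11; 11(3) - 5 = 28; 28(3) - 84 = 0 → quotient x^2 + 11x + 28, remainder 0.
Solve the quadratic x^2 + 11x + 28 = 0: discriminant = 11^2 - 4(1)(28) = 121 - 112 = 9.
sqrt(9) = 3, so x = (-11 ± 3)/2: x = -4 or x = -7.
Collecting all roots found:

x = -7, x = -4, x = 3


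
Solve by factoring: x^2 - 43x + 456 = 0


We need two numbers that multiply to 456 and add to -43.
Those numbers are -24 and -19 (since (-24) * (-19) = 456 and (-24) + (-19) = -43).
So x^2 - 43x + 456 = (x - 24)(x - 19) = 0
Setting each factor to zero: x = 24 or x = 19

x = 19, x = 24


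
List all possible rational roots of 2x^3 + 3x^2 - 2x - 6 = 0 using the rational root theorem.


Rational root theorem: possible roots are ±p/q where:
  p divides the constant term (-6): p ∈ {1, 2, 3, 6}
  q divides the leading coefficient (2): q ∈ {1, 2}

All possible rational roots: -6, -3, -2, -3/2, -1, -1/2, 1/2, 1, 3/2, 2, 3, 6

-6, -3, -2, -3/2, -1, -1/2, 1/2, 1, 3/2, 2, 3, 6


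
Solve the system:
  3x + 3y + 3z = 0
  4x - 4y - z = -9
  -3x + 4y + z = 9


Using Cramer's rule. Expand each determinant along the first row.
D  = 3*[(-4)*1 - (-1)*4] - 3*[4*1 - (-1)*(-3)] + 3*[4*4 - (-4)*(-3)]
  = 3*(0) - 3*(1) + 3*(4) = 9
Dx = 0*[(-4)*1 - (-1)*4] - 3*[(-9)*1 - (-1)*9] + 3*[(-9)*4 - (-4)*9]
  = 0*(0) - 3*(0) + 3*(0) = 0
Dy = 3*[(-9)*1 - (-1)*9] - 0*[4*1 - (-1)*(-3)] + 3*[4*9 - (-9)*(-3)]
  = 3*(0) - 0*(1) + 3*(9) = 27
Dz = 3*[(-4)*9 - (-9)*4] - 3*[4*9 - (-9)*(-3)] + 0*[4*4 - (-4)*(-3)]
  = 3*(0) - 3*(9) + 0*(4) = -27
x = Dx/D = 0/9 = 0, y = Dy/D = 27/9 = 3, z = Dz/D = -27/9 = -3
Check eq1: (3)(0) + (3)(3) + (3)(-3) = 0 = 0 ✓
Check eq2: (4)(0) + (-4)(3) + (-1)(-3) = -9 = -9 ✓
Check eq3: (-3)(0) + (4)(3) + (1)(-3) = 9 = 9 ✓

x = 0, y = 3, z = -3


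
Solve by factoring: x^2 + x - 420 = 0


We need two numbers that multiply to -420 and add to 1.
Those numbers are 21 and -20 (since 21 * (-20) = -420 and 21 + (-20) = 1).
So x^2 + x - 420 = (x + 21)(x - 20) = 0
Setting each factor to zero: x = -21 or x = 20

x = -21, x = 20


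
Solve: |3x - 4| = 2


An absolute value equation |expr| = 2 gives two cases:
Case 1: 3x - 4 = 2
  3x = 6, so x = 2
Case 2: 3x - 4 = -2
  3x = 2, so x = 2/3

x = 2/3, x = 2


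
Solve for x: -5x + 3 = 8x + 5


Starting with: -5x + 3 = 8x + 5
Move all x terms to left: (-5 - 8)x = 5 - 3
Simplify: -13x = 2
Divide both sides by -13: x = -2/13

x = -2/13


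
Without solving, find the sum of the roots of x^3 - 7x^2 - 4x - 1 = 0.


By Vieta's formulas for x^3 + bx^2 + cx + d = 0:
  r1 + r2 + r3 = -b/a = 7
  r1*r2 + r1*r3 + r2*r3 = c/a = -4
  r1*r2*r3 = -d/a = 1


Sum = 7


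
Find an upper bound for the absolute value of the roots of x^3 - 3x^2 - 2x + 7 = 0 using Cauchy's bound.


Cauchy's bound: all roots r satisfy |r| <= 1 + max(|a_i/a_n|) for i = 0,...,n-1
where a_n is the leading coefficient.

Coefficients: [1, -3, -2, 7]
Leading coefficient a_n = 1
Ratios |a_i/a_n|: 3, 2, 7
Maximum ratio: 7
Cauchy's bound: |r| <= 1 + 7 = 8

Upper bound = 8


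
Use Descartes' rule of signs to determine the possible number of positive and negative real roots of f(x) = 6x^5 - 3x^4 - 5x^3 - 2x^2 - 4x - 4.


Descartes' rule of signs:

For positive roots, count sign changes in f(x) = 6x^5 - 3x^4 - 5x^3 - 2x^2 - 4x - 4:
Signs of coefficients: +, -, -, -, -, -
Number of sign changes: 1
Possible positive real roots: 1

For negative roots, examine f(-x) = -6x^5 - 3x^4 + 5x^3 - 2x^2 + 4x - 4:
Signs of coefficients: -, -, +, -, +, -
Number of sign changes: 4
Possible negative real roots: 4, 2, 0

Positive roots: 1; Negative roots: 4 or 2 or 0


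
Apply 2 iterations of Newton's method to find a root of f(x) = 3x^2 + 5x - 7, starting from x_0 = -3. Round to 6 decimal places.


Newton's method: x_(n+1) = x_n - f(x_n)/f'(x_n)
f(x) = 3x^2 + 5x - 7
f'(x) = 6x + 5

Iteration 1:
  f(-3.000000) = 5.000000
  f'(-3.000000) = -13.000000
  x_1 = -3.000000 - (5.000000)/(-13.000000) = -2.615385

Iteration 2:
  f(-2.615385) = 0.443787
  f'(-2.615385) = -10.692308
  x_2 = -2.615385 - (0.443787)/(-10.692308) = -2.573879

x_2 = -2.573879


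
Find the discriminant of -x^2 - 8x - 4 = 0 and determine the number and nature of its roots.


For ax^2 + bx + c = 0, discriminant D = b^2 - 4ac
Here a = -1, b = -8, c = -4
D = (-8)^2 - 4(-1)(-4) = 64 - 16 = 48

D = 48 > 0 but not a perfect square
The equation has 2 distinct real irrational roots.

Discriminant = 48, 2 distinct real irrational roots


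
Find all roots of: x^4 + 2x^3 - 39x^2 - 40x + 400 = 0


Let p(x) = x^4 + 2x^3 - 39x^2 - 40x + 400. By the rational root theorem (leading coefficient 1), any rational root is an integer divisor of 400: try ±1, ±2, ... in turn.
Test x = 1: value = 324 ≠ 0.
Test x = -1: value = 400 ≠ 0.
Test x = 2: value = 196 ≠ 0.
Test x = -2: value = 324 ≠ 0.
Test x = 4: value = 0 ✓, so (x - 4) is a factor.
Synthetic division by (x - 4): bring down 1; 1(4) + 2 = 6; 6(4) - 39 = -15; (-15)(4) - 40 = -100; (-100)(4) + 400 = 0 → quotient x^3 + 6x^2 - 15x - 100, remainder 0.
Continue with the quotient x^3 + 6x^2 - 15x - 100 (candidates must divide 100; re-test x = 4 first in case it repeats).
Test x = 4: value = 0 ✓, so (x - 4) is a factor.
Synthetic division by (x - 4): bring down 1; 1(4) + 6 = 10; 10(4) - 15 = 25; 25(4) - 100 = 0 → quotient x^2 + 10x + 25, remainder 0.
Solve the quadratic x^2 + 10x + 25 = 0: discriminant = 10^2 - 4(1)(25) = 100 - 100 = 0.
Discriminant = 0, so a double root: x = -10/2 = -5.
Collecting all roots found:

x = -5 (multiplicity 2), x = 4 (multiplicity 2)


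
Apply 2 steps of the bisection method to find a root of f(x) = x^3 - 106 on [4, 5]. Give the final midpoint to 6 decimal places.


f(x) = x^3 - 106
f(4) = -42 < 0
f(5) = 19 > 0

Step 1: midpoint = (4.000000 + 5.000000)/2 = 4.500000
  f(4.500000) = -14.875000
  f(mid) < 0, so root is in [4.500000, 5.000000]

Step 2: midpoint = (4.500000 + 5.000000)/2 = 4.750000
  f(4.750000) = 1.171875
  f(mid) > 0, so root is in [4.500000, 4.750000]

midpoint = 4.750000


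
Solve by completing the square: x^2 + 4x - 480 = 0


Start: x^2 + 4x - 480 = 0
Move constant: x^2 + 4x = 480
Half of 4 is 2, squared is 4
Add 4 to both sides: x^2 + 4x + 4 = 484
(x + 2)^2 = 484
x + 2 = ±22
x = -2 + 22 = 20 or x = -2 - 22 = -24

x = -24, x = 20


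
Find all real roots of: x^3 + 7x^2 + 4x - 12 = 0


Let p(x) = x^3 + 7x^2 + 4x - 12. By the rational root theorem (leading coefficient 1), any rational root is an integer divisor of 12: try ±1, ±2, ... in turn.
Test x = 1: value = 0 ✓, so (x - 1) is a factor.
Synthetic division by (x - 1): bring down 1; 1(1) + 7 = 8; 8(1) + 4 = 12; 12(1) - 12 = 0 → quotient x^2 + 8x + 12, remainder 0.
Solve the quadratic x^2 + 8x + 12 = 0: discriminant = 8^2 - 4(1)(12) = 64 - 48 = 16.
sqrt(16) = 4, so x = (-8 ± 4)/2: x = -2 or x = -6.

x = -6, x = -2, x = 1


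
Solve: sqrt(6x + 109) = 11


Square both sides: 6x + 109 = 11^2 = 121
6x = 121 - 109 = 12
x = 2
Check: sqrt(6*2 + 109) = sqrt(121) = 11 ✓

x = 2


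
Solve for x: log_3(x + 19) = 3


Convert to exponential form: x + 19 = 3^3 = 27
x = 27 - 19 = 8
Check: log_3(8 + 19) = log_3(27) = log_3(27) = 3 ✓

x = 8


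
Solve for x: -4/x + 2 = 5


Subtract 2 from both sides: -4/x = 3
Multiply both sides by x: -4 = 3 * x
Divide by 3: x = -4/3

x = -4/3


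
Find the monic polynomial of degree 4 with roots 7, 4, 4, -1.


A monic polynomial with roots 7, 4, 4, -1 is:
p(x) = (x - 7)(x - 4)(x - 4)(x + 1)
After multiplying by (x - 7): x - 7
After multiplying by (x - 4): x^2 - 11x + 28
After multiplying by (x - 4): x^3 - 15x^2 + 72x - 112
After multiplying by (x + 1): x^4 - 14x^3 + 57x^2 - 40x - 112

x^4 - 14x^3 + 57x^2 - 40x - 112


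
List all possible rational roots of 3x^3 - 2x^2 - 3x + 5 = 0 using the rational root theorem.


Rational root theorem: possible roots are ±p/q where:
  p divides the constant term (5): p ∈ {1, 5}
  q divides the leading coefficient (3): q ∈ {1, 3}

All possible rational roots: -5, -5/3, -1, -1/3, 1/3, 1, 5/3, 5

-5, -5/3, -1, -1/3, 1/3, 1, 5/3, 5


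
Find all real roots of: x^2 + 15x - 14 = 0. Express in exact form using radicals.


Using the quadratic formula: x = (-b ± sqrt(b^2 - 4ac)) / (2a)
Here a = 1, b = 15, c = -14
Discriminant = b^2 - 4ac = 15^2 - 4(1)(-14) = 225 + 56 = 281
Since discriminant = 281 > 0, there are two real roots.
x = (-15 ± sqrt(281)) / 2
Numerically: x ≈ 0.8815 or x ≈ -15.8815

x = (-15 + sqrt(281)) / 2 or x = (-15 - sqrt(281)) / 2


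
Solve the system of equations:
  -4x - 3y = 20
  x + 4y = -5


Using Cramer's rule:
Determinant D = (-4)(4) - (1)(-3) = -16 + 3 = -13
Dx = (20)(4) - (-5)(-3) = 80 - 15 = 65
Dy = (-4)(-5) - (1)(20) = 20 - 20 = 0
x = Dx/D = 65/-13 = -5
y = Dy/D = 0/-13 = 0

x = -5, y = 0


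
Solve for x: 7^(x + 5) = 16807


Express both sides with the same base.
16807 = 7^5
Since the bases match, equate exponents: x + 5 = 5
So x = 5 - (5) = 0

x = 0


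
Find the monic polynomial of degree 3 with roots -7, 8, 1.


A monic polynomial with roots -7, 8, 1 is:
p(x) = (x + 7)(x - 8)(x - 1)
After multiplying by (x + 7): x + 7
After multiplying by (x - 8): x^2 - x - 56
After multiplying by (x - 1): x^3 - 2x^2 - 55x + 56

x^3 - 2x^2 - 55x + 56


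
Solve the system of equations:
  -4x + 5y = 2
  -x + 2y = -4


Using Cramer's rule:
Determinant D = (-4)(2) - (-1)(5) = -8 + 5 = -3
Dx = (2)(2) - (-4)(5) = 4 + 20 = 24
Dy = (-4)(-4) - (-1)(2) = 16 + 2 = 18
x = Dx/D = 24/-3 = -8
y = Dy/D = 18/-3 = -6

x = -8, y = -6


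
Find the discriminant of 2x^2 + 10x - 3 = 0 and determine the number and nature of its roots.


For ax^2 + bx + c = 0, discriminant D = b^2 - 4ac
Here a = 2, b = 10, c = -3
D = (10)^2 - 4(2)(-3) = 100 + 24 = 124

D = 124 > 0 but not a perfect square
The equation has 2 distinct real irrational roots.

Discriminant = 124, 2 distinct real irrational roots


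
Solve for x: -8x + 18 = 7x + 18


Starting with: -8x + 18 = 7x + 18
Move all x terms to left: (-8 - 7)x = 18 - 18
Simplify: -15x = 0
Divide both sides by -15: x = 0

x = 0


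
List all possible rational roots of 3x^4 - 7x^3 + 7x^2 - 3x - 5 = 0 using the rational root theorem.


Rational root theorem: possible roots are ±p/q where:
  p divides the constant term (-5): p ∈ {1, 5}
  q divides the leading coefficient (3): q ∈ {1, 3}

All possible rational roots: -5, -5/3, -1, -1/3, 1/3, 1, 5/3, 5

-5, -5/3, -1, -1/3, 1/3, 1, 5/3, 5


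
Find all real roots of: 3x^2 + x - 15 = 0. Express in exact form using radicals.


Using the quadratic formula: x = (-b ± sqrt(b^2 - 4ac)) / (2a)
Here a = 3, b = 1, c = -15
Discriminant = b^2 - 4ac = 1^2 - 4(3)(-15) = 1 + 180 = 181
Since discriminant = 181 > 0, there are two real roots.
x = (-1 ± sqrt(181)) / 6
Numerically: x ≈ 2.0756 or x ≈ -2.4089

x = (-1 + sqrt(181)) / 6 or x = (-1 - sqrt(181)) / 6


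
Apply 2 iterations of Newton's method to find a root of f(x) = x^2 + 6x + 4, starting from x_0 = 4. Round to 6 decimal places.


Newton's method: x_(n+1) = x_n - f(x_n)/f'(x_n)
f(x) = x^2 + 6x + 4
f'(x) = 2x + 6

Iteration 1:
  f(4.000000) = 44.000000
  f'(4.000000) = 14.000000
  x_1 = 4.000000 - (44.000000)/(14.000000) = 0.857143

Iteration 2:
  f(0.857143) = 9.877551
  f'(0.857143) = 7.714286
  x_2 = 0.857143 - (9.877551)/(7.714286) = -0.423280

x_2 = -0.423280


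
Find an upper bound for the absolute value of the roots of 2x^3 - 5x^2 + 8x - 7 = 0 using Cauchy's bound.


Cauchy's bound: all roots r satisfy |r| <= 1 + max(|a_i/a_n|) for i = 0,...,n-1
where a_n is the leading coefficient.

Coefficients: [2, -5, 8, -7]
Leading coefficient a_n = 2
Ratios |a_i/a_n|: 5/2, 4, 7/2
Maximum ratio: 4
Cauchy's bound: |r| <= 1 + 4 = 5

Upper bound = 5


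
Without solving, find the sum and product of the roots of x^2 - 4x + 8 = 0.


By Vieta's formulas for ax^2 + bx + c = 0:
  Sum of roots = -b/a
  Product of roots = c/a

Here a = 1, b = -4, c = 8
Sum = -(-4)/1 = 4
Product = 8/1 = 8

Sum = 4, Product = 8


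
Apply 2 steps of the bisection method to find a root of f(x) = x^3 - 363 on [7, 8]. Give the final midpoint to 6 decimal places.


f(x) = x^3 - 363
f(7) = -20 < 0
f(8) = 149 > 0

Step 1: midpoint = (7.000000 + 8.000000)/2 = 7.500000
  f(7.500000) = 58.875000
  f(mid) > 0, so root is in [7.000000, 7.500000]

Step 2: midpoint = (7.000000 + 7.500000)/2 = 7.250000
  f(7.250000) = 18.078125
  f(mid) > 0, so root is in [7.000000, 7.250000]

midpoint = 7.250000


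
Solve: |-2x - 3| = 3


An absolute value equation |expr| = 3 gives two cases:
Case 1: -2x - 3 = 3
  -2x = 6, so x = -3
Case 2: -2x - 3 = -3
  -2x = 0, so x = 0

x = -3, x = 0


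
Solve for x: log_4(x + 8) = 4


Convert to exponential form: x + 8 = 4^4 = 256
x = 256 - 8 = 248
Check: log_4(248 + 8) = log_4(256) = log_4(256) = 4 ✓

x = 248


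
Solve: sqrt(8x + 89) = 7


Square both sides: 8x + 89 = 7^2 = 49
8x = 49 - 89 = -40
x = -5
Check: sqrt(8*(-5) + 89) = sqrt(49) = 7 ✓

x = -5


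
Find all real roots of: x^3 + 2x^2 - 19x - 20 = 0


Let p(x) = x^3 + 2x^2 - 19x - 20. By the rational root theorem (leading coefficient 1), any rational root is an integer divisor of 20: try ±1, ±2, ... in turn.
Test x = 1: value = -36 ≠ 0.
Test x = -1: value = 0 ✓, so (x + 1) is a factor.
Synthetic division by (x + 1): bring down 1; 1(-1) + 2 = 1; 1(-1) - 19 = -20; (-20)(-1) - 20 = 0 → quotient x^2 + x - 20, remainder 0.
Solve the quadratic x^2 + x - 20 = 0: discriminant = 1^2 - 4(1)(-20) = 1 + 80 = 81.
sqrt(81) = 9, so x = (-1 ± 9)/2: x = 4 or x = -5.

x = -5, x = -1, x = 4


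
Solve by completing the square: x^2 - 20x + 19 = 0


Start: x^2 - 20x + 19 = 0
Move constant: x^2 - 20x = -19
Half of -20 is -10, squared is 100
Add 100 to both sides: x^2 - 20x + 100 = 81
(x - 10)^2 = 81
x - 10 = ±9
x = 10 + 9 = 19 or x = 10 - 9 = 1

x = 1, x = 19


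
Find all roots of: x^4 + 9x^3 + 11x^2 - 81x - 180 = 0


Let p(x) = x^4 + 9x^3 + 11x^2 - 81x - 180. By the rational root theorem (leading coefficient 1), any rational root is an integer divisor of 180: try ±1, ±2, ... in turn.
Test x = 1: value = -240 ≠ 0.
Test x = -1: value = -96 ≠ 0.
Test x = 2: value = -210 ≠ 0.
Test x = -2: value = -30 ≠ 0.
Test x = 3: value = 0 ✓, so (x - 3) is a factor.
Synthetic division by (x - 3): bring down 1; 1(3) + 9 = 12; 12(3) + 11 = 47; 47(3) - 81 = 60; 60(3) - 180 = 0 → quotient x^3 + 12x^2 + 47x + 60, remainder 0.
Continue with the quotient x^3 + 12x^2 + 47x + 60 (candidates must divide 60; re-test x = 3 first in case it repeats).
Test x = 3: value = 336 ≠ 0.
Test x = -3: value = 0 ✓, so (x + 3) is a factor.
Synthetic division by (x + 3): bring down 1; 1(-3) + 12 = 9; 9(-3) + 47 = 20; 20(-3) + 60 = 0 → quotient x^2 + 9x + 20, remainder 0.
Solve the quadratic x^2 + 9x + 20 = 0: discriminant = 9^2 - 4(1)(20) = 81 - 80 = 1.
sqrt(1) = 1, so x = (-9 ± 1)/2: x = -4 or x = -5.
Collecting all roots found:

x = -5, x = -4, x = -3, x = 3


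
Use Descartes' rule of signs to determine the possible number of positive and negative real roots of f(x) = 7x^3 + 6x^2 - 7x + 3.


Descartes' rule of signs:

For positive roots, count sign changes in f(x) = 7x^3 + 6x^2 - 7x + 3:
Signs of coefficients: +, +, -, +
Number of sign changes: 2
Possible positive real roots: 2, 0

For negative roots, examine f(-x) = -7x^3 + 6x^2 + 7x + 3:
Signs of coefficients: -, +, +, +
Number of sign changes: 1
Possible negative real roots: 1

Positive roots: 2 or 0; Negative roots: 1


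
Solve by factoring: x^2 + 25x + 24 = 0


We need two numbers that multiply to 24 and add to 25.
Those numbers are 24 and 1 (since 24 * 1 = 24 and 24 + 1 = 25).
So x^2 + 25x + 24 = (x + 24)(x + 1) = 0
Setting each factor to zero: x = -24 or x = -1

x = -24, x = -1


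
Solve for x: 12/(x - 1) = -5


Multiply both sides by (x - 1): 12 = -5(x - 1)
Distribute: 12 = -5x + 5
-5x = 12 - 5 = 7
x = -7/5

x = -7/5


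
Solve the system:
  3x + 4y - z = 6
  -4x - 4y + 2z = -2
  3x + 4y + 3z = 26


Using Cramer's rule. Expand each determinant along the first row.
D  = 3*[(-4)*3 - 2*4] - 4*[(-4)*3 - 2*3] + (-1)*[(-4)*4 - (-4)*3]
  = 3*(-20) - 4*(-18) + (-1)*(-4) = 16
Dx = 6*[(-4)*3 - 2*4] - 4*[(-2)*3 - 2*26] + (-1)*[(-2)*4 - (-4)*26]
  = 6*(-20) - 4*(-58) + (-1)*(96) = 16
Dy = 3*[(-2)*3 - 2*26] - 6*[(-4)*3 - 2*3] + (-1)*[(-4)*26 - (-2)*3]
  = 3*(-58) - 6*(-18) + (-1)*(-98) = 32
Dz = 3*[(-4)*26 - (-2)*4] - 4*[(-4)*26 - (-2)*3] + 6*[(-4)*4 - (-4)*3]
  = 3*(-96) - 4*(-98) + 6*(-4) = 80
x = Dx/D = 16/16 = 1, y = Dy/D = 32/16 = 2, z = Dz/D = 80/16 = 5
Check eq1: (3)(1) + (4)(2) + (-1)(5) = 6 = 6 ✓
Check eq2: (-4)(1) + (-4)(2) + (2)(5) = -2 = -2 ✓
Check eq3: (3)(1) + (4)(2) + (3)(5) = 26 = 26 ✓

x = 1, y = 2, z = 5
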